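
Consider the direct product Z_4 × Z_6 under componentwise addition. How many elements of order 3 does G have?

An element (a,b) has order lcm(ord(a), ord(b)); count pairs with lcm equal to 3.
Enumerating gives 2 such elements.

2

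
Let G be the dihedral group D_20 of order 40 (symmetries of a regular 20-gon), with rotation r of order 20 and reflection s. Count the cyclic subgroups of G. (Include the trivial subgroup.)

Group the elements of G by the cyclic subgroup they generate; each cyclic subgroup of order d accounts for φ(d) elements.
Cyclic subgroups by order — order 1: 1; order 2: 21; order 4: 1; order 5: 1; order 10: 1; order 20: 1.
Total: 26.

26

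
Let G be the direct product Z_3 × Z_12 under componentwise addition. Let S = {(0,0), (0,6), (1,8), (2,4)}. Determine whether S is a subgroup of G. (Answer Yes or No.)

No

Closure fails: (2,4) + (0,6) = (2,10) ∉ S. So S is not a subgroup.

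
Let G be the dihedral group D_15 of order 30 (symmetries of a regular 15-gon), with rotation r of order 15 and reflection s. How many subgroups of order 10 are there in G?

3

|G| = 30 and 10 | 30, so subgroups of order 10 are possible by Lagrange.
The subgroups of order 10 are: {e, r^3, r^6, r^9, r^12, rs, r^4s, r^7s, r^10s, r^13s}; {e, r^3, r^6, r^9, r^12, r^2s, r^5s, r^8s, r^11s, r^14s}; {e, r^3, r^6, r^9, r^12, s, r^3s, r^6s, r^9s, r^12s}.
So G has 3 subgroups of order 10.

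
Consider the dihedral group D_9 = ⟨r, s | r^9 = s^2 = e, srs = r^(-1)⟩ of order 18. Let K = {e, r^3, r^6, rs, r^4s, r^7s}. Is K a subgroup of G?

Yes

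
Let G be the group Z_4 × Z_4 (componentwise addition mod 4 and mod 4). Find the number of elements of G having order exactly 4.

12

An element (a,b) has order lcm(ord(a), ord(b)); count pairs with lcm equal to 4.
Enumerating gives 12 such elements.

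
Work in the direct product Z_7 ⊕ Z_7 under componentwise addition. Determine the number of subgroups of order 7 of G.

|G| = 49 and 7 | 49, so subgroups of order 7 are possible by Lagrange.
The subgroups of order 7 are: {(0,0), (0,1), (0,2), (0,3), (0,4), (0,5), (0,6)}; {(0,0), (1,0), (2,0), (3,0), (4,0), (5,0), (6,0)}; {(0,0), (1,1), (2,2), (3,3), (4,4), (5,5), (6,6)}; {(0,0), (1,2), (2,4), (3,6), (4,1), (5,3), (6,5)}; … (8 in all).
So G has 8 subgroups of order 7.

8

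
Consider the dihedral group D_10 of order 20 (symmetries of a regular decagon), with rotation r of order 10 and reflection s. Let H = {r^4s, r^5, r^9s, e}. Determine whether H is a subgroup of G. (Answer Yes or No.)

Yes

|H| = 4 divides |G| = 20, consistent with Lagrange.
H contains the identity, every element's inverse is in H, and H is closed under ·: it is a subgroup.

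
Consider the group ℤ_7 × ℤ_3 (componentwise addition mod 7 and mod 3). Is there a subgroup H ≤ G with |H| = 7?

Yes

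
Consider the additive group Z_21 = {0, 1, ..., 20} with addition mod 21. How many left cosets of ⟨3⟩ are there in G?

3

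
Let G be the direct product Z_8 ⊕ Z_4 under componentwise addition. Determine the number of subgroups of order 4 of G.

7

|G| = 32 and 4 | 32, so subgroups of order 4 are possible by Lagrange.
The subgroups of order 4 are: {(0,0), (0,1), (0,2), (0,3)}; {(0,0), (0,2), (4,0), (4,2)}; {(0,0), (0,2), (4,1), (4,3)}; {(0,0), (2,0), (4,0), (6,0)}; … (7 in all).
So G has 7 subgroups of order 4.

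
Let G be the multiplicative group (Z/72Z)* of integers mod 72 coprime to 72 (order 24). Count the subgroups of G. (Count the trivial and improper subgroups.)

32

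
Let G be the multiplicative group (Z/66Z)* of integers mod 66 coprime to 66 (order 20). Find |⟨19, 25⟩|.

|⟨19⟩| = 10 and |⟨25⟩| = 5, so |H| is a multiple of lcm(10, 5) = 10 and divides |G| = 20.
Closing under the operation: H = {1, 7, 13, 19, 25, 31, 37, 43, 49, 61}, so |H| = 10.

10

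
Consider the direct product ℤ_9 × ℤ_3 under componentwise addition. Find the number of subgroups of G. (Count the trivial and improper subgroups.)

10

|G| = 27, so by Lagrange every subgroup order divides 27. Divisors: 1, 3, 9, 27.
Subgroups by order — order 1: 1; order 3: 4; order 9: 4; order 27: 1.
Total: 1 + 4 + 4 + 1 = 10.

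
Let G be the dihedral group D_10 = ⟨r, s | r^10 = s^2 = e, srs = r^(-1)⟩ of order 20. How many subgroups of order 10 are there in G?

3

|G| = 20 and 10 | 20, so subgroups of order 10 are possible by Lagrange.
The subgroups of order 10 are: {e, r, r^2, r^3, r^4, r^5, r^6, r^7, r^8, r^9}; {e, r^2, r^4, r^6, r^8, s, r^2s, r^4s, r^6s, r^8s}; {e, r^2, r^4, r^6, r^8, rs, r^3s, r^5s, r^7s, r^9s}.
So G has 3 subgroups of order 10.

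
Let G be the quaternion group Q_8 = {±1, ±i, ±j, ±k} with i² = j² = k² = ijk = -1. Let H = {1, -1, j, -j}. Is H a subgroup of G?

|H| = 4 divides |G| = 8, consistent with Lagrange.
H contains the identity, every element's inverse is in H, and H is closed under ·: it is a subgroup.
In fact H = ⟨j⟩.

Yes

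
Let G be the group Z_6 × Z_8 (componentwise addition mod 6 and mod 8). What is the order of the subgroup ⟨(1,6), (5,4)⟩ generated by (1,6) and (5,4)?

24

|⟨(1,6)⟩| = 12 and |⟨(5,4)⟩| = 6, so |H| is a multiple of lcm(12, 6) = 12 and divides |G| = 48.
Closing under the operation: H = {(0,0), (0,2), (0,4), (0,6), (1,0), (1,2), (1,4), (1,6), (2,0), (2,2), (2,4), (2,6), (3,0), (3,2), (3,4), (3,6), (4,0), (4,2), (4,4), (4,6), (5,0), (5,2), (5,4), (5,6)}, so |H| = 24.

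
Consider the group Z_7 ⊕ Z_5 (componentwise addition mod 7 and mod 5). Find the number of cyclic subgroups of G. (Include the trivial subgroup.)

4

Each element a generates a cyclic subgroup ⟨a⟩; distinct elements may generate the same one (a cyclic group of order d has φ(d) generators).
Cyclic subgroups by order — order 1: 1; order 5: 1; order 7: 1; order 35: 1.
Total: 4.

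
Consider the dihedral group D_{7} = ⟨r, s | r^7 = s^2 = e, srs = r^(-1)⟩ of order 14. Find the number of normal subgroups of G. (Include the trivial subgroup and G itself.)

3

G has 10 subgroups. Checking conjugation-invariance by order — order 1: 1/1 normal; order 2: 0/7 normal; order 7: 1/1 normal; order 14: 1/1 normal.
Total normal subgroups: 3.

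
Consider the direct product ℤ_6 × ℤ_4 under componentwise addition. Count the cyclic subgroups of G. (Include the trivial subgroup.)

12

Group the elements of G by the cyclic subgroup they generate; each cyclic subgroup of order d accounts for φ(d) elements.
Cyclic subgroups by order — order 1: 1; order 2: 3; order 3: 1; order 4: 2; order 6: 3; order 12: 2.
Total: 12.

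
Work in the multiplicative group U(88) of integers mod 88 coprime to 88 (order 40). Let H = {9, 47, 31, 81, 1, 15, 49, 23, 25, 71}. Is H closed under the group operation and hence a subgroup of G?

Yes

|H| = 10 divides |G| = 40, consistent with Lagrange.
H contains the identity, every element's inverse is in H, and H is closed under ·: it is a subgroup.
In fact H = ⟨71⟩.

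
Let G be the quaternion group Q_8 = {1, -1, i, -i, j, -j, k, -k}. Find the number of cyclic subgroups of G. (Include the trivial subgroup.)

Each element a generates a cyclic subgroup ⟨a⟩; distinct elements may generate the same one (a cyclic group of order d has φ(d) generators).
Cyclic subgroups by order — order 1: 1; order 2: 1; order 4: 3.
Total: 5.

5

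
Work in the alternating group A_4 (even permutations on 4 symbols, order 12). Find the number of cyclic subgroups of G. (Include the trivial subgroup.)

A cyclic subgroup of order d is generated by each of its φ(d) elements of order d, so the cyclic subgroups of order d number (#elements of order d)/φ(d).
Cyclic subgroups by order — order 1: 1; order 2: 3; order 3: 4.
Total: 8.

8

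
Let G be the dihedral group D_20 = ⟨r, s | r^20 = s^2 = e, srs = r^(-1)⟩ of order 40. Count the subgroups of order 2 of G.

|G| = 40 and 2 | 40, so subgroups of order 2 are possible by Lagrange.
The subgroups of order 2 are: {e, r^10}; {e, r^10s}; {e, r^11s}; {e, r^12s}; … (21 in all).
So G has 21 subgroups of order 2.

21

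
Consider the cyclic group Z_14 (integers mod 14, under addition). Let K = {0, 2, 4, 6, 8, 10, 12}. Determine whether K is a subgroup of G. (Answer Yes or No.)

Yes

|K| = 7 divides |G| = 14, consistent with Lagrange.
K contains the identity, every element's inverse is in K, and K is closed under +: it is a subgroup.
In fact K = ⟨2⟩.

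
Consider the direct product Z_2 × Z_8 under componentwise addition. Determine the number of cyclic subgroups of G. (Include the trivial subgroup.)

8

Group the elements of G by the cyclic subgroup they generate; each cyclic subgroup of order d accounts for φ(d) elements.
Cyclic subgroups by order — order 1: 1; order 2: 3; order 4: 2; order 8: 2.
Total: 8.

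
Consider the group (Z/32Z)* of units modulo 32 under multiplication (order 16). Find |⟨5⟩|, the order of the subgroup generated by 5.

Compute successive powers of 5 mod 32: 5, 25, 29, 17, 21, 9, 13, 1; 5^8 ≡ 1 (mod 32).
So |⟨5⟩| = 8.

8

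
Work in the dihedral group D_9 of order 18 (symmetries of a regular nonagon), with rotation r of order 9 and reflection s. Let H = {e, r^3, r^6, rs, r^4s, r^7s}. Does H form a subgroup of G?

|H| = 6 divides |G| = 18, consistent with Lagrange.
H contains the identity, every element's inverse is in H, and H is closed under ·: it is a subgroup.

Yes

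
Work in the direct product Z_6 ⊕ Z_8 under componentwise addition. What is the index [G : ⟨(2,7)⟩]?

2

|⟨(2,7)⟩| = 24 and |G| = 48.
By Lagrange, [G : H] = |G|/|H| = 48/24 = 2.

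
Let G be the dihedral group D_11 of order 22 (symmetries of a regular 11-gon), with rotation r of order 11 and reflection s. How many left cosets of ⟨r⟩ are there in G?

|⟨r⟩| = 11 and |G| = 22.
By Lagrange, [G : H] = |G|/|H| = 22/11 = 2.

2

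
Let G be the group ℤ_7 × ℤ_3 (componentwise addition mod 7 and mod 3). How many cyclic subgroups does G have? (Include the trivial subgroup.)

4

Each element a generates a cyclic subgroup ⟨a⟩; distinct elements may generate the same one (a cyclic group of order d has φ(d) generators).
Cyclic subgroups by order — order 1: 1; order 3: 1; order 7: 1; order 21: 1.
Total: 4.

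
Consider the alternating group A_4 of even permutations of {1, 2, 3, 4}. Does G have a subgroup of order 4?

4 | 12. A subgroup of order 4 is {e, (1 2)(3 4), (1 3)(2 4), (1 4)(2 3)}.

Yes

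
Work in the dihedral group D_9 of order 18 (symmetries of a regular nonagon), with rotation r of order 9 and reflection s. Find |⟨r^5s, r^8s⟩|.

6

|⟨r^5s⟩| = 2 and |⟨r^8s⟩| = 2, so |H| is a multiple of lcm(2, 2) = 2 and divides |G| = 18.
Closing under the operation: H = {e, r^3, r^6, r^2s, r^5s, r^8s}, so |H| = 6.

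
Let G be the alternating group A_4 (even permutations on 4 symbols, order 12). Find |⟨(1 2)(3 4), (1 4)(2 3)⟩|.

|⟨(1 2)(3 4)⟩| = 2 and |⟨(1 4)(2 3)⟩| = 2, so |H| is a multiple of lcm(2, 2) = 2 and divides |G| = 12.
Closing under the operation: H = {e, (1 2)(3 4), (1 3)(2 4), (1 4)(2 3)}, so |H| = 4.

4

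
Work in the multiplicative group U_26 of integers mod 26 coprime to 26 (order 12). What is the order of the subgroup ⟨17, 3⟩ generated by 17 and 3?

|⟨17⟩| = 6 and |⟨3⟩| = 3, so |H| is a multiple of lcm(6, 3) = 6 and divides |G| = 12.
Closing under the operation: H = {1, 3, 9, 17, 23, 25}, so |H| = 6.

6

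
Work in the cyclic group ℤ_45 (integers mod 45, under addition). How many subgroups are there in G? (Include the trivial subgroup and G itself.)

Subgroups of the cyclic group ℤ_45 correspond bijectively to divisors of 45.
Divisors of 45: 1, 3, 5, 9, 15, 45.
So ℤ_45 has 6 subgroups.

6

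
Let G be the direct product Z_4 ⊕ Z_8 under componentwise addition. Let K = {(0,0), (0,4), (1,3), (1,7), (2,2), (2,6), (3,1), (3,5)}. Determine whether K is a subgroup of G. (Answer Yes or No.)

|K| = 8 divides |G| = 32, consistent with Lagrange.
K contains the identity, every element's inverse is in K, and K is closed under +: it is a subgroup.
In fact K = ⟨(3,1)⟩.

Yes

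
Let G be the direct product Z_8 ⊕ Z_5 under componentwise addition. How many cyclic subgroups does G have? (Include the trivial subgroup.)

A cyclic subgroup of order d is generated by each of its φ(d) elements of order d, so the cyclic subgroups of order d number (#elements of order d)/φ(d).
Cyclic subgroups by order — order 1: 1; order 2: 1; order 4: 1; order 5: 1; order 8: 1; order 10: 1; order 20: 1; order 40: 1.
Total: 8.

8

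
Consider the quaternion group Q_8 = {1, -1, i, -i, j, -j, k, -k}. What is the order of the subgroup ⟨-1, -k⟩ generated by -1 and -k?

|⟨-1⟩| = 2 and |⟨-k⟩| = 4, so |H| is a multiple of lcm(2, 4) = 4 and divides |G| = 8.
Closing under the operation: H = {1, -1, k, -k}, so |H| = 4.

4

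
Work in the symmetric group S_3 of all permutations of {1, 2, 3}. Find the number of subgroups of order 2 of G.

3

|G| = 6 and 2 | 6, so subgroups of order 2 are possible by Lagrange.
The subgroups of order 2 are: {e, (1 2)}; {e, (1 3)}; {e, (2 3)}.
So G has 3 subgroups of order 2.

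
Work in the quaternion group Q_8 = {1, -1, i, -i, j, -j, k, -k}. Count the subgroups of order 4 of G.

3

|G| = 8 and 4 | 8, so subgroups of order 4 are possible by Lagrange.
The subgroups of order 4 are: {1, -1, i, -i}; {1, -1, j, -j}; {1, -1, k, -k}.
So G has 3 subgroups of order 4.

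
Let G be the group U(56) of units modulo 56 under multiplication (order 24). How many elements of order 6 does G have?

14

Enumerating element orders in G gives 14 elements of order 6.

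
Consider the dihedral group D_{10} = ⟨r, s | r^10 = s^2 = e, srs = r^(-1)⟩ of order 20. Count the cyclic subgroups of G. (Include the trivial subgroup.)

14

Group the elements of G by the cyclic subgroup they generate; each cyclic subgroup of order d accounts for φ(d) elements.
Cyclic subgroups by order — order 1: 1; order 2: 11; order 5: 1; order 10: 1.
Total: 14.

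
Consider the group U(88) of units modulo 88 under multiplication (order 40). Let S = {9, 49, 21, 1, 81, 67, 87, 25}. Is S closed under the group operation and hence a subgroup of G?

No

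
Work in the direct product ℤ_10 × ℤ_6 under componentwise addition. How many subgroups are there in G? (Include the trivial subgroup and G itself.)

20

|G| = 60, so by Lagrange every subgroup order divides 60. Divisors: 1, 2, 3, 4, 5, 6, 10, 12, 15, 20, 30, 60.
Subgroups by order — order 1: 1; order 2: 3; order 3: 1; order 4: 1; order 5: 1; order 6: 3; order 10: 3; order 12: 1; order 15: 1; order 20: 1; order 30: 3; order 60: 1.
Total: 1 + 3 + 1 + 1 + 1 + 3 + 3 + 1 + 1 + 1 + 3 + 1 = 20.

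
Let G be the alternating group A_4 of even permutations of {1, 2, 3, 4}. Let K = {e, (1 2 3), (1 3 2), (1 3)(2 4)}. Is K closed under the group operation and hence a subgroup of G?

Closure fails: (1 3 2) ∘ (1 3)(2 4) = (1 2 4) ∉ K. So K is not a subgroup.

No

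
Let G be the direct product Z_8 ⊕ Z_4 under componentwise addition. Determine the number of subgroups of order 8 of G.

7

|G| = 32 and 8 | 32, so subgroups of order 8 are possible by Lagrange.
The subgroups of order 8 are: {(0,0), (0,1), (0,2), (0,3), (4,0), (4,1), (4,2), (4,3)}; {(0,0), (0,2), (2,0), (2,2), (4,0), (4,2), (6,0), (6,2)}; {(0,0), (0,2), (2,1), (2,3), (4,0), (4,2), (6,1), (6,3)}; {(0,0), (1,0), (2,0), (3,0), (4,0), (5,0), (6,0), (7,0)}; … (7 in all).
So G has 7 subgroups of order 8.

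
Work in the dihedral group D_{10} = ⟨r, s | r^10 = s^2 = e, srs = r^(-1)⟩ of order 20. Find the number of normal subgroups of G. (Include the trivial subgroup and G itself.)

7

G has 22 subgroups. Checking conjugation-invariance by order — order 1: 1/1 normal; order 2: 1/11 normal; order 4: 0/5 normal; order 5: 1/1 normal; order 10: 3/3 normal; order 20: 1/1 normal.
Total normal subgroups: 7.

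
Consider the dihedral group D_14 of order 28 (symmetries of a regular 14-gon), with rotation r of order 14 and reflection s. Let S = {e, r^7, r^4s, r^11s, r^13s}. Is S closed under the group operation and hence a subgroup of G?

No

|S| = 5 does not divide |G| = 28, so by Lagrange S is not a subgroup.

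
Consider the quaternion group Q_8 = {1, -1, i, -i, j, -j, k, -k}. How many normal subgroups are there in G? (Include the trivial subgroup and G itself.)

6

G has 6 subgroups. Checking conjugation-invariance by order — order 1: 1/1 normal; order 2: 1/1 normal; order 4: 3/3 normal; order 8: 1/1 normal.
Total normal subgroups: 6.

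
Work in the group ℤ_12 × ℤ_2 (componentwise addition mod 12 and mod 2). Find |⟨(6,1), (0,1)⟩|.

4

|⟨(6,1)⟩| = 2 and |⟨(0,1)⟩| = 2, so |H| is a multiple of lcm(2, 2) = 2 and divides |G| = 24.
Closing under the operation: H = {(0,0), (0,1), (6,0), (6,1)}, so |H| = 4.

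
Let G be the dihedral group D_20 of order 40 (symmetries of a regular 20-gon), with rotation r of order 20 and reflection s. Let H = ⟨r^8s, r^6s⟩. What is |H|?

20

|⟨r^8s⟩| = 2 and |⟨r^6s⟩| = 2, so |H| is a multiple of lcm(2, 2) = 2 and divides |G| = 40.
Closing under the operation: H = {e, r^2, r^4, r^6, r^8, r^10, r^12, r^14, r^16, r^18, s, r^2s, r^4s, r^6s, r^8s, r^10s, r^12s, r^14s, r^16s, r^18s}, so |H| = 20.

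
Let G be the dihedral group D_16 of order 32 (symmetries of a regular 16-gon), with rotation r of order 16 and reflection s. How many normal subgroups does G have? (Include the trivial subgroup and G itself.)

G has 36 subgroups. Checking conjugation-invariance by order — order 1: 1/1 normal; order 2: 1/17 normal; order 4: 1/9 normal; order 8: 1/5 normal; order 16: 3/3 normal; order 32: 1/1 normal.
Total normal subgroups: 8.

8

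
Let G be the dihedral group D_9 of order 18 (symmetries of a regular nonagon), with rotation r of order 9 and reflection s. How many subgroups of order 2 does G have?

9

|G| = 18 and 2 | 18, so subgroups of order 2 are possible by Lagrange.
The subgroups of order 2 are: {e, r^2s}; {e, r^3s}; {e, r^4s}; {e, r^5s}; … (9 in all).
So G has 9 subgroups of order 2.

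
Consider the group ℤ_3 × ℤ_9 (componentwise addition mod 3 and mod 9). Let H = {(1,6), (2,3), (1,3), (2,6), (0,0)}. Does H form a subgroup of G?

|H| = 5 does not divide |G| = 27, so by Lagrange H is not a subgroup.

No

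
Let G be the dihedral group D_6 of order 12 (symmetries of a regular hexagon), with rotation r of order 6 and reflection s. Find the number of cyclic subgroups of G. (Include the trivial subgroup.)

Each element a generates a cyclic subgroup ⟨a⟩; distinct elements may generate the same one (a cyclic group of order d has φ(d) generators).
Cyclic subgroups by order — order 1: 1; order 2: 7; order 3: 1; order 6: 1.
Total: 10.

10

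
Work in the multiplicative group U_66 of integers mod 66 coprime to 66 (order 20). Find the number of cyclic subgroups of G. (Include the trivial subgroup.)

8

A cyclic subgroup of order d is generated by each of its φ(d) elements of order d, so the cyclic subgroups of order d number (#elements of order d)/φ(d).
Cyclic subgroups by order — order 1: 1; order 2: 3; order 5: 1; order 10: 3.
Total: 8.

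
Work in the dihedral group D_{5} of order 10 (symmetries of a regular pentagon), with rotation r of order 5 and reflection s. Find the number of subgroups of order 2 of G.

|G| = 10 and 2 | 10, so subgroups of order 2 are possible by Lagrange.
The subgroups of order 2 are: {e, r^2s}; {e, r^3s}; {e, r^4s}; {e, rs}; … (5 in all).
So G has 5 subgroups of order 2.

5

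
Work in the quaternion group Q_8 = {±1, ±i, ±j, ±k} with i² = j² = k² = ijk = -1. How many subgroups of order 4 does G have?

|G| = 8 and 4 | 8, so subgroups of order 4 are possible by Lagrange.
The subgroups of order 4 are: {1, -1, i, -i}; {1, -1, j, -j}; {1, -1, k, -k}.
So G has 3 subgroups of order 4.

3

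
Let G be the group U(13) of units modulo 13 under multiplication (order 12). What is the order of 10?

Compute successive powers of 10 mod 13: 10, 9, 12, 3, 4, 1; 10^6 ≡ 1 (mod 13).
So |⟨10⟩| = 6.

6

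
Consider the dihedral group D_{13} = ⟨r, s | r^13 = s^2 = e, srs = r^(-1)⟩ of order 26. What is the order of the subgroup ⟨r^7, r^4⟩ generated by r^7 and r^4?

|⟨r^7⟩| = 13 and |⟨r^4⟩| = 13, so |H| is a multiple of lcm(13, 13) = 13 and divides |G| = 26.
Closing under the operation: H = {e, r, r^2, r^3, r^4, r^5, r^6, r^7, r^8, r^9, r^10, r^11, r^12}, so |H| = 13.

13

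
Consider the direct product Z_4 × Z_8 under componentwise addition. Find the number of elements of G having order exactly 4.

12

An element (a,b) has order lcm(ord(a), ord(b)); count pairs with lcm equal to 4.
Enumerating gives 12 such elements.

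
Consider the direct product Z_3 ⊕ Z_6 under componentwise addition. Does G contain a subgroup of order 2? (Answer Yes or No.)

2 | 18. A subgroup of order 2 is {(0,0), (0,3)}.

Yes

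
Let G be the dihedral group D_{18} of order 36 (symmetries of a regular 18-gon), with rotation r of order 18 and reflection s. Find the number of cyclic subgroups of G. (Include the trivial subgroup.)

A cyclic subgroup of order d is generated by each of its φ(d) elements of order d, so the cyclic subgroups of order d number (#elements of order d)/φ(d).
Cyclic subgroups by order — order 1: 1; order 2: 19; order 3: 1; order 6: 1; order 9: 1; order 18: 1.
Total: 24.

24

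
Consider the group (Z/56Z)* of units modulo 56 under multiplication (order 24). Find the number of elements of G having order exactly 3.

The elements of order 3 are: 9, 25.
That's 2.

2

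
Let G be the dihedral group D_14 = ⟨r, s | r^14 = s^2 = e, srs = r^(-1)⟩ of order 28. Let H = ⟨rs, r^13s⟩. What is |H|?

14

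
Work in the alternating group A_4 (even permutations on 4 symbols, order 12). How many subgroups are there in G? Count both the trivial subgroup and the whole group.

|G| = 12, so by Lagrange every subgroup order divides 12. Divisors: 1, 2, 3, 4, 6, 12.
Subgroups by order — order 1: 1; order 2: 3; order 3: 4; order 4: 1; order 6: 0; order 12: 1.
Total: 1 + 3 + 4 + 1 + 0 + 1 = 10.

10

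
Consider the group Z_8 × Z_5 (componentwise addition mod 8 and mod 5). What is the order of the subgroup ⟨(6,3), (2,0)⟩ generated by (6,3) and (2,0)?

20

|⟨(6,3)⟩| = 20 and |⟨(2,0)⟩| = 4, so |H| is a multiple of lcm(20, 4) = 20 and divides |G| = 40.
Closing under the operation: H = {(0,0), (0,1), (0,2), (0,3), (0,4), (2,0), (2,1), (2,2), (2,3), (2,4), (4,0), (4,1), (4,2), (4,3), (4,4), (6,0), (6,1), (6,2), (6,3), (6,4)}, so |H| = 20.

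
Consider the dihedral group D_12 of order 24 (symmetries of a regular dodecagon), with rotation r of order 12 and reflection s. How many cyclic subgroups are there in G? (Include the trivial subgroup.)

18

Group the elements of G by the cyclic subgroup they generate; each cyclic subgroup of order d accounts for φ(d) elements.
Cyclic subgroups by order — order 1: 1; order 2: 13; order 3: 1; order 4: 1; order 6: 1; order 12: 1.
Total: 18.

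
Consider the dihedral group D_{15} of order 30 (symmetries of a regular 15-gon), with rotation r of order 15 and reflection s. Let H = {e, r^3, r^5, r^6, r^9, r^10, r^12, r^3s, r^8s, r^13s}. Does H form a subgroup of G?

No

Closure fails: r^9 · r^13s = r^7s ∉ H. So H is not a subgroup.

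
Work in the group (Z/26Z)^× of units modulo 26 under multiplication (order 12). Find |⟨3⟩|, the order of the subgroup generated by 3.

3

Compute successive powers of 3 mod 26: 3, 9, 1; 3^3 ≡ 1 (mod 26).
So |⟨3⟩| = 3.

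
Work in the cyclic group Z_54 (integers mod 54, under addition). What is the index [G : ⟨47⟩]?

|⟨47⟩| = 54 and |G| = 54.
By Lagrange, [G : H] = |G|/|H| = 54/54 = 1.

1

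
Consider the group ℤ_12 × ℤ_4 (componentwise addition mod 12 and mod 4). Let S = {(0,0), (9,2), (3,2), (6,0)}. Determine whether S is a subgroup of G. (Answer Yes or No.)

Yes

|S| = 4 divides |G| = 48, consistent with Lagrange.
S contains the identity, every element's inverse is in S, and S is closed under +: it is a subgroup.
In fact S = ⟨(3,2)⟩.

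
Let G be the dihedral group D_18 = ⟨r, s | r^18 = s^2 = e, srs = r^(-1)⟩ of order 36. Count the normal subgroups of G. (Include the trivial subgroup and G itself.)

9

G has 45 subgroups. Checking conjugation-invariance by order — order 1: 1/1 normal; order 2: 1/19 normal; order 3: 1/1 normal; order 4: 0/9 normal; order 6: 1/7 normal; order 9: 1/1 normal; order 12: 0/3 normal; order 18: 3/3 normal; order 36: 1/1 normal.
Total normal subgroups: 9.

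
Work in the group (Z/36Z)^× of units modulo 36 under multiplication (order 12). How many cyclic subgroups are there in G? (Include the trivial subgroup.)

8

Each element a generates a cyclic subgroup ⟨a⟩; distinct elements may generate the same one (a cyclic group of order d has φ(d) generators).
Cyclic subgroups by order — order 1: 1; order 2: 3; order 3: 1; order 6: 3.
Total: 8.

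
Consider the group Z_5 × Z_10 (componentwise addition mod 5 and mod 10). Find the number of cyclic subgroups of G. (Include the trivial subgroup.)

14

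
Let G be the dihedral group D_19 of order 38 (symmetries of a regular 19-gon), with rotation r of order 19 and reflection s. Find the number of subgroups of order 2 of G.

19

|G| = 38 and 2 | 38, so subgroups of order 2 are possible by Lagrange.
The subgroups of order 2 are: {e, r^10s}; {e, r^11s}; {e, r^12s}; {e, r^13s}; … (19 in all).
So G has 19 subgroups of order 2.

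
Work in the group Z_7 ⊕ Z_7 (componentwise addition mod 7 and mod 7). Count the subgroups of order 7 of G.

|G| = 49 and 7 | 49, so subgroups of order 7 are possible by Lagrange.
The subgroups of order 7 are: {(0,0), (0,1), (0,2), (0,3), (0,4), (0,5), (0,6)}; {(0,0), (1,0), (2,0), (3,0), (4,0), (5,0), (6,0)}; {(0,0), (1,1), (2,2), (3,3), (4,4), (5,5), (6,6)}; {(0,0), (1,2), (2,4), (3,6), (4,1), (5,3), (6,5)}; … (8 in all).
So G has 8 subgroups of order 7.

8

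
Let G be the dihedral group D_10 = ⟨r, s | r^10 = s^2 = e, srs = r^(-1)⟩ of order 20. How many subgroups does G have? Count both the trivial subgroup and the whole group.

|G| = 20, so by Lagrange every subgroup order divides 20. Divisors: 1, 2, 4, 5, 10, 20.
Subgroups by order — order 1: 1; order 2: 11; order 4: 5; order 5: 1; order 10: 3; order 20: 1.
Total: 1 + 11 + 5 + 1 + 3 + 1 = 22.

22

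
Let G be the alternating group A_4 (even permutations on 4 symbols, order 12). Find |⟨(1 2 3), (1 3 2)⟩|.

|⟨(1 2 3)⟩| = 3 and |⟨(1 3 2)⟩| = 3, so |H| is a multiple of lcm(3, 3) = 3 and divides |G| = 12.
Closing under the operation: H = {e, (1 2 3), (1 3 2)}, so |H| = 3.

3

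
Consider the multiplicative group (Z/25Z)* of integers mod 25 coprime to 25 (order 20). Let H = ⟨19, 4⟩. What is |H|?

|⟨19⟩| = 10 and |⟨4⟩| = 10, so |H| is a multiple of lcm(10, 10) = 10 and divides |G| = 20.
Closing under the operation: H = {1, 4, 6, 9, 11, 14, 16, 19, 21, 24}, so |H| = 10.

10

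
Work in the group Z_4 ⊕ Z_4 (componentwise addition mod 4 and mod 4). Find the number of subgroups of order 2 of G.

3

|G| = 16 and 2 | 16, so subgroups of order 2 are possible by Lagrange.
The subgroups of order 2 are: {(0,0), (0,2)}; {(0,0), (2,0)}; {(0,0), (2,2)}.
So G has 3 subgroups of order 2.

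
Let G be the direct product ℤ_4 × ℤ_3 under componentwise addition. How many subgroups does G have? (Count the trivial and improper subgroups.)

|G| = 12, so by Lagrange every subgroup order divides 12. Divisors: 1, 2, 3, 4, 6, 12.
Subgroups by order — order 1: 1; order 2: 1; order 3: 1; order 4: 1; order 6: 1; order 12: 1.
Total: 1 + 1 + 1 + 1 + 1 + 1 = 6.

6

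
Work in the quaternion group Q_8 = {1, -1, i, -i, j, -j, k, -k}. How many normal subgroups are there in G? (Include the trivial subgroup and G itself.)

G has 6 subgroups. Checking conjugation-invariance by order — order 1: 1/1 normal; order 2: 1/1 normal; order 4: 3/3 normal; order 8: 1/1 normal.
Total normal subgroups: 6.

6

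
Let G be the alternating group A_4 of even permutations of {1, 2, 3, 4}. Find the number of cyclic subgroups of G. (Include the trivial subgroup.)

8

Each element a generates a cyclic subgroup ⟨a⟩; distinct elements may generate the same one (a cyclic group of order d has φ(d) generators).
Cyclic subgroups by order — order 1: 1; order 2: 3; order 3: 4.
Total: 8.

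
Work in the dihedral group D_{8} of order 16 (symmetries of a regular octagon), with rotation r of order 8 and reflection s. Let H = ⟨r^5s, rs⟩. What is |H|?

|⟨r^5s⟩| = 2 and |⟨rs⟩| = 2, so |H| is a multiple of lcm(2, 2) = 2 and divides |G| = 16.
Closing under the operation: H = {e, r^4, rs, r^5s}, so |H| = 4.

4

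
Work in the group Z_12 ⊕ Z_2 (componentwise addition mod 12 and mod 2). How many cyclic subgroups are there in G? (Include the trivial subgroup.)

12

Group the elements of G by the cyclic subgroup they generate; each cyclic subgroup of order d accounts for φ(d) elements.
Cyclic subgroups by order — order 1: 1; order 2: 3; order 3: 1; order 4: 2; order 6: 3; order 12: 2.
Total: 12.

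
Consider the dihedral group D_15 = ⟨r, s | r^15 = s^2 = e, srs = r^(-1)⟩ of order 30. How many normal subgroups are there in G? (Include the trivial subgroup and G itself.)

G has 28 subgroups. Checking conjugation-invariance by order — order 1: 1/1 normal; order 2: 0/15 normal; order 3: 1/1 normal; order 5: 1/1 normal; order 6: 0/5 normal; order 10: 0/3 normal; order 15: 1/1 normal; order 30: 1/1 normal.
Total normal subgroups: 5.

5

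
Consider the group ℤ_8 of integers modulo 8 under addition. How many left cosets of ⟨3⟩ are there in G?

|⟨3⟩| = 8 and |G| = 8.
By Lagrange, [G : H] = |G|/|H| = 8/8 = 1.

1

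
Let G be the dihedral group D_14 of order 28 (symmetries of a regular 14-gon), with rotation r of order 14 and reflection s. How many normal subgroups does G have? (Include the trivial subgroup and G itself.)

7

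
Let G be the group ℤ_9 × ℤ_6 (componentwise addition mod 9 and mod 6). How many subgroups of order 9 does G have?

|G| = 54 and 9 | 54, so subgroups of order 9 are possible by Lagrange.
The subgroups of order 9 are: {(0,0), (0,2), (0,4), (3,0), (3,2), (3,4), (6,0), (6,2), (6,4)}; {(0,0), (1,0), (2,0), (3,0), (4,0), (5,0), (6,0), (7,0), (8,0)}; {(0,0), (1,2), (2,4), (3,0), (4,2), (5,4), (6,0), (7,2), (8,4)}; {(0,0), (1,4), (2,2), (3,0), (4,4), (5,2), (6,0), (7,4), (8,2)}.
So G has 4 subgroups of order 9.

4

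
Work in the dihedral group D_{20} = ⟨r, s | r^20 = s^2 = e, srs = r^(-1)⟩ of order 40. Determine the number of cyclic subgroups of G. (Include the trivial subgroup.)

26

Group the elements of G by the cyclic subgroup they generate; each cyclic subgroup of order d accounts for φ(d) elements.
Cyclic subgroups by order — order 1: 1; order 2: 21; order 4: 1; order 5: 1; order 10: 1; order 20: 1.
Total: 26.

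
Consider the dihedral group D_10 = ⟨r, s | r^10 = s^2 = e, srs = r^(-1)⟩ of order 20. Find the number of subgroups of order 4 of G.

5

|G| = 20 and 4 | 20, so subgroups of order 4 are possible by Lagrange.
The subgroups of order 4 are: {e, r^5, r^2s, r^7s}; {e, r^5, r^3s, r^8s}; {e, r^5, r^4s, r^9s}; {e, r^5, s, r^5s}; … (5 in all).
So G has 5 subgroups of order 4.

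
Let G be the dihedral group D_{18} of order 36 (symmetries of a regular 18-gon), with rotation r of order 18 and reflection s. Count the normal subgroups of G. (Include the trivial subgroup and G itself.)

9

G has 45 subgroups. Checking conjugation-invariance by order — order 1: 1/1 normal; order 2: 1/19 normal; order 3: 1/1 normal; order 4: 0/9 normal; order 6: 1/7 normal; order 9: 1/1 normal; order 12: 0/3 normal; order 18: 3/3 normal; order 36: 1/1 normal.
Total normal subgroups: 9.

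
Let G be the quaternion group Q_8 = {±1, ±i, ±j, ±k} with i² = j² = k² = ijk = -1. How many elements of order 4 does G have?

6

The elements of order 4 are: i, -i, j, -j, k, -k.
That's 6.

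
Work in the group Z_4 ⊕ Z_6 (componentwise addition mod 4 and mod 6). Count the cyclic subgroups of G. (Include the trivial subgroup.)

12

Group the elements of G by the cyclic subgroup they generate; each cyclic subgroup of order d accounts for φ(d) elements.
Cyclic subgroups by order — order 1: 1; order 2: 3; order 3: 1; order 4: 2; order 6: 3; order 12: 2.
Total: 12.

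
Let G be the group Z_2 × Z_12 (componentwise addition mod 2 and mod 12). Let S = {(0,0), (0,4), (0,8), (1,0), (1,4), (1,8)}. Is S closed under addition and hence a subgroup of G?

Yes

|S| = 6 divides |G| = 24, consistent with Lagrange.
S contains the identity, every element's inverse is in S, and S is closed under +: it is a subgroup.
In fact S = ⟨(1,8)⟩.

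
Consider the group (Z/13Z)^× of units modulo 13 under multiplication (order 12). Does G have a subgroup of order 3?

3 | 12. A subgroup of order 3 is {1, 3, 9}.

Yes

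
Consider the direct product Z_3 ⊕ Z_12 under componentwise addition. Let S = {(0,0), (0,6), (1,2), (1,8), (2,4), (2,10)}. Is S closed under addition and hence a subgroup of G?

Yes

|S| = 6 divides |G| = 36, consistent with Lagrange.
S contains the identity, every element's inverse is in S, and S is closed under +: it is a subgroup.
In fact S = ⟨(1,2)⟩.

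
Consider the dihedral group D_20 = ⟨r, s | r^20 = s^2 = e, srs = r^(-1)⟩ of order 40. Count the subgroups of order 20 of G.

3

|G| = 40 and 20 | 40, so subgroups of order 20 are possible by Lagrange.
The subgroups of order 20 are: {e, r, r^2, r^3, r^4, r^5, r^6, r^7, r^8, r^9, r^10, r^11, r^12, r^13, r^14, r^15, r^16, r^17, r^18, r^19}; {e, r^2, r^4, r^6, r^8, r^10, r^12, r^14, r^16, r^18, s, r^2s, r^4s, r^6s, r^8s, r^10s, r^12s, r^14s, r^16s, r^18s}; {e, r^2, r^4, r^6, r^8, r^10, r^12, r^14, r^16, r^18, rs, r^3s, r^5s, r^7s, r^9s, r^11s, r^13s, r^15s, r^17s, r^19s}.
So G has 3 subgroups of order 20.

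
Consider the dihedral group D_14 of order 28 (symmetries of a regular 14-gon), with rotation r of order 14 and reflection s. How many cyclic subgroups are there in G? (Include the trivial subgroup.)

Group the elements of G by the cyclic subgroup they generate; each cyclic subgroup of order d accounts for φ(d) elements.
Cyclic subgroups by order — order 1: 1; order 2: 15; order 7: 1; order 14: 1.
Total: 18.

18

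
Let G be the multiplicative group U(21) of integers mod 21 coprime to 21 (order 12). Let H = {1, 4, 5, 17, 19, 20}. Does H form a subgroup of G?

19 ∈ H but its inverse 10 ∉ H, so H is not a subgroup.

No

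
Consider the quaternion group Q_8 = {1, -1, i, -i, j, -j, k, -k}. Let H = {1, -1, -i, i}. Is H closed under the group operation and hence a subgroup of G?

|H| = 4 divides |G| = 8, consistent with Lagrange.
H contains the identity, every element's inverse is in H, and H is closed under ·: it is a subgroup.
In fact H = ⟨-i⟩.

Yes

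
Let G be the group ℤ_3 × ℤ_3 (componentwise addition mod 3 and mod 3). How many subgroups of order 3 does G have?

4

|G| = 9 and 3 | 9, so subgroups of order 3 are possible by Lagrange.
The subgroups of order 3 are: {(0,0), (0,1), (0,2)}; {(0,0), (1,0), (2,0)}; {(0,0), (1,1), (2,2)}; {(0,0), (1,2), (2,1)}.
So G has 4 subgroups of order 3.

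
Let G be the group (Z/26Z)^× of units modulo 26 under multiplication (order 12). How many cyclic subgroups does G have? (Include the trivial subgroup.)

A cyclic subgroup of order d is generated by each of its φ(d) elements of order d, so the cyclic subgroups of order d number (#elements of order d)/φ(d).
Cyclic subgroups by order — order 1: 1; order 2: 1; order 3: 1; order 4: 1; order 6: 1; order 12: 1.
Total: 6.

6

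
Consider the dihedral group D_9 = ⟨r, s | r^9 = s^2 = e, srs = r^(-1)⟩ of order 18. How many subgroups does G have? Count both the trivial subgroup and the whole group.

|G| = 18, so by Lagrange every subgroup order divides 18. Divisors: 1, 2, 3, 6, 9, 18.
Subgroups by order — order 1: 1; order 2: 9; order 3: 1; order 6: 3; order 9: 1; order 18: 1.
Total: 1 + 9 + 1 + 3 + 1 + 1 = 16.

16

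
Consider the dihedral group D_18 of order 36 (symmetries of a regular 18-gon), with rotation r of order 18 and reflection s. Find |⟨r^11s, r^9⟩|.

4

|⟨r^11s⟩| = 2 and |⟨r^9⟩| = 2, so |H| is a multiple of lcm(2, 2) = 2 and divides |G| = 36.
Closing under the operation: H = {e, r^9, r^2s, r^11s}, so |H| = 4.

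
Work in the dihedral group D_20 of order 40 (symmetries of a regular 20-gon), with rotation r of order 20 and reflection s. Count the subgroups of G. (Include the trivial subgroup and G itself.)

|G| = 40, so by Lagrange every subgroup order divides 40. Divisors: 1, 2, 4, 5, 8, 10, 20, 40.
Subgroups by order — order 1: 1; order 2: 21; order 4: 11; order 5: 1; order 8: 5; order 10: 5; order 20: 3; order 40: 1.
Total: 1 + 21 + 11 + 1 + 5 + 5 + 3 + 1 = 48.

48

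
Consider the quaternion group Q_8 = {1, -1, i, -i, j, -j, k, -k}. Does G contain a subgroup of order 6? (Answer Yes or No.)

No

6 does not divide |G| = 8, so by Lagrange no subgroup of order 6 exists.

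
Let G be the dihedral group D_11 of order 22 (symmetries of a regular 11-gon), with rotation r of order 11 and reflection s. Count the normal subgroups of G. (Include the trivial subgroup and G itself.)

3

G has 14 subgroups. Checking conjugation-invariance by order — order 1: 1/1 normal; order 2: 0/11 normal; order 11: 1/1 normal; order 22: 1/1 normal.
Total normal subgroups: 3.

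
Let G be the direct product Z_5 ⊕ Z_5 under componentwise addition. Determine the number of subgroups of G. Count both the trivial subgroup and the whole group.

|G| = 25, so by Lagrange every subgroup order divides 25. Divisors: 1, 5, 25.
Subgroups by order — order 1: 1; order 5: 6; order 25: 1.
Total: 1 + 6 + 1 = 8.

8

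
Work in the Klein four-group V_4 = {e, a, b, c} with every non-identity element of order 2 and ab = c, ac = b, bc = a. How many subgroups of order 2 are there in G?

3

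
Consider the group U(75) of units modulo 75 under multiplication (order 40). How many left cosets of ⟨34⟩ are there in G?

4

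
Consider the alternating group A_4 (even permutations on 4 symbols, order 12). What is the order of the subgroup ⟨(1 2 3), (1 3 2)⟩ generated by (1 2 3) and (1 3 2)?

|⟨(1 2 3)⟩| = 3 and |⟨(1 3 2)⟩| = 3, so |H| is a multiple of lcm(3, 3) = 3 and divides |G| = 12.
Closing under the operation: H = {e, (1 2 3), (1 3 2)}, so |H| = 3.

3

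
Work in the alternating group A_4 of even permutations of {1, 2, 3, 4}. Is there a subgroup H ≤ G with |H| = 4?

Yes

4 | 12. A subgroup of order 4 is {e, (1 2)(3 4), (1 3)(2 4), (1 4)(2 3)}.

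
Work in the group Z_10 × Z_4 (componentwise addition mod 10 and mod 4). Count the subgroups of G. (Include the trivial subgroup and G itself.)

16

|G| = 40, so by Lagrange every subgroup order divides 40. Divisors: 1, 2, 4, 5, 8, 10, 20, 40.
Subgroups by order — order 1: 1; order 2: 3; order 4: 3; order 5: 1; order 8: 1; order 10: 3; order 20: 3; order 40: 1.
Total: 1 + 3 + 3 + 1 + 1 + 3 + 3 + 1 = 16.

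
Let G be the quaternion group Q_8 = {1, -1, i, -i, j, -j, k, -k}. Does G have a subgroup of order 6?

6 does not divide |G| = 8, so by Lagrange no subgroup of order 6 exists.

No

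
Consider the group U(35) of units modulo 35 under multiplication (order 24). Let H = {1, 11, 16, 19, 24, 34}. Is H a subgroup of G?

|H| = 6 divides |G| = 24, consistent with Lagrange.
H contains the identity, every element's inverse is in H, and H is closed under ·: it is a subgroup.
In fact H = ⟨19⟩.

Yes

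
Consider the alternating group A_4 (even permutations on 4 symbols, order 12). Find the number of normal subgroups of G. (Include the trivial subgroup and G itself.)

3

G has 10 subgroups. Checking conjugation-invariance by order — order 1: 1/1 normal; order 2: 0/3 normal; order 3: 0/4 normal; order 4: 1/1 normal; order 12: 1/1 normal.
Total normal subgroups: 3.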